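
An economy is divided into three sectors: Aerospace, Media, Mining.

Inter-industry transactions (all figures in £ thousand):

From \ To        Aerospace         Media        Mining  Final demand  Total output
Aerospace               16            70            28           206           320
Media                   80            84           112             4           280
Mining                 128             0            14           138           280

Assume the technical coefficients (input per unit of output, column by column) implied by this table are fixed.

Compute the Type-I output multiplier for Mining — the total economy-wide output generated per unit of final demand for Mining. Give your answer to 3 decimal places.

m_3 = 2.335

Technical coefficients a_ij = z_ij / X_j:
  a_11 = 16/320 = 0.05, a_21 = 80/320 = 0.25, a_31 = 128/320 = 0.40
  a_12 = 70/280 = 0.25, a_22 = 84/280 = 0.30, a_32 = 0/280 = 0.00
  a_13 = 28/280 = 0.10, a_23 = 112/280 = 0.40, a_33 = 14/280 = 0.05
I − A =
  [   0.95    -0.25    -0.10]
  [  -0.25     0.70    -0.40]
  [  -0.40     0.00     0.95]
Cofactors of I−A, C_ij = (−1)^(i+j)·(minor ij) (rows/columns in the sector order above):
  C_11 = (0.70)(0.95) − (-0.40)(0.00) = 0.6650
  C_12 = −[(-0.25)(0.95) − (-0.40)(-0.40)] = 0.3975
  C_13 = (-0.25)(0.00) − (0.70)(-0.40) = 0.2800
  C_21 = −[(-0.25)(0.95) − (-0.10)(0.00)] = 0.2375
  C_22 = (0.95)(0.95) − (-0.10)(-0.40) = 0.8625
  C_23 = −[(0.95)(0.00) − (-0.25)(-0.40)] = 0.1000
  C_31 = (-0.25)(-0.40) − (-0.10)(0.70) = 0.1700
  C_32 = −[(0.95)(-0.40) − (-0.10)(-0.25)] = 0.4050
  C_33 = (0.95)(0.70) − (-0.25)(-0.25) = 0.6025
det(I−A) = Σ_j (I−A)_1j·C_1j = (0.95)(0.6650) + (-0.25)(0.3975) + (-0.10)(0.2800) = 0.504375
adj(I−A) = Cᵀ =
  [ 0.6650   0.2375   0.1700]
  [ 0.3975   0.8625   0.4050]
  [ 0.2800   0.1000   0.6025]
(I − A)⁻¹ = adj(I−A) / det(I−A) ≈
  [   1.3185     0.4709     0.3371]
  [   0.7881     1.7100     0.8030]
  [   0.5551     0.1983     1.1945]
The output multiplier for sector j is the column-j sum of the Leontief inverse (I − A)⁻¹ = adj(I−A) / det(I−A).
Column 3 of adj(I−A): (0.1700, 0.4050, 0.6025); det(I−A) = 0.504375.
m_3 = (0.1700 + 0.4050 + 0.6025) / 0.504375 = 1.1775 / 0.504375 ≈ 2.335.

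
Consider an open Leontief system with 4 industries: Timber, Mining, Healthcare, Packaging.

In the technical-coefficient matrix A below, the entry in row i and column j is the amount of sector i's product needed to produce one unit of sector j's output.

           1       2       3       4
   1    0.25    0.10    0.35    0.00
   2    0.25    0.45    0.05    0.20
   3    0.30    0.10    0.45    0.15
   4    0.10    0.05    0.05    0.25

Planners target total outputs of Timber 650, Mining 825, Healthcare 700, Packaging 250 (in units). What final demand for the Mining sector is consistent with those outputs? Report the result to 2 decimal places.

d_2 = 206.25

I − A =
  [   0.75    -0.10    -0.35     0.00]
  [  -0.25     0.55    -0.05    -0.20]
  [  -0.30    -0.10     0.55    -0.15]
  [  -0.10    -0.05    -0.05     0.75]
d = (I − A) x:
  d_1 = (+0.75)·650 + (-0.10)·825 + (-0.35)·700 + (+0.00)·250 = 160.00
  d_2 = (-0.25)·650 + (+0.55)·825 + (-0.05)·700 + (-0.20)·250 = 206.25
  d_3 = (-0.30)·650 + (-0.10)·825 + (+0.55)·700 + (-0.15)·250 = 70.00
  d_4 = (-0.10)·650 + (-0.05)·825 + (-0.05)·700 + (+0.75)·250 = 46.25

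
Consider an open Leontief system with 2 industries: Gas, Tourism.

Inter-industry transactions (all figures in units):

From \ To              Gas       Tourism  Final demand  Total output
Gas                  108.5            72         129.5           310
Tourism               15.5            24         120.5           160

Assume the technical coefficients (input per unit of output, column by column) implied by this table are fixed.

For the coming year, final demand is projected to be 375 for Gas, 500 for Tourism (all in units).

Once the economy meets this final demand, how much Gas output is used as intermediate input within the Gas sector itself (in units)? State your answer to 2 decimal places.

Technical coefficients a_ij = z_ij / X_j:
  a_11 = 108.5/310 = 0.35, a_21 = 15.5/310 = 0.05
  a_12 = 72/160 = 0.45, a_22 = 24/160 = 0.15
I − A =
  [   0.65    -0.45]
  [  -0.05     0.85]
det(I−A) = (0.65)(0.85) − (-0.45)(-0.05) = 0.5300
adj(I−A) = [[0.85, 0.45], [0.05, 0.65]]
(I − A)⁻¹ = adj(I−A) / det(I−A) ≈
  [   1.6038     0.8491]
  [   0.0943     1.2264]
First solve x = (I − A)⁻¹ d = adj(I−A)·d / det(I−A); in particular x_1 = (0.85·375 + 0.45·500) / 0.5300 = 543.75 / 0.5300 ≈ 1025.9434.
Intermediate flow from 1 to 1: z_11 = a_11 · x_1 = 0.35 × 543.75 / 0.5300 = 190.3125 / 0.5300 ≈ 359.08.

z_11 = 359.08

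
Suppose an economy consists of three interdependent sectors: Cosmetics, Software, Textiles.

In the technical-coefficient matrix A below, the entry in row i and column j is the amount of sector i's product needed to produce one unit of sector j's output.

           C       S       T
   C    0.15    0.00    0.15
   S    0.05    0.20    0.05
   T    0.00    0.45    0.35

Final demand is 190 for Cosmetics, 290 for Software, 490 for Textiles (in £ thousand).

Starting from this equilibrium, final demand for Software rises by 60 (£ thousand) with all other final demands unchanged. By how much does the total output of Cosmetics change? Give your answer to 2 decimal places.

I − A =
  [   0.85     0.00    -0.15]
  [  -0.05     0.80    -0.05]
  [   0.00    -0.45     0.65]
Cofactors of I−A, C_ij = (−1)^(i+j)·(minor ij) (rows/columns in the sector order above):
  C_11 = (0.80)(0.65) − (-0.05)(-0.45) = 0.4975
  C_12 = −[(-0.05)(0.65) − (-0.05)(0.00)] = 0.0325
  C_13 = (-0.05)(-0.45) − (0.80)(0.00) = 0.0225
  C_21 = −[(0.00)(0.65) − (-0.15)(-0.45)] = 0.0675
  C_22 = (0.85)(0.65) − (-0.15)(0.00) = 0.5525
  C_23 = −[(0.85)(-0.45) − (0.00)(0.00)] = 0.3825
  C_31 = (0.00)(-0.05) − (-0.15)(0.80) = 0.1200
  C_32 = −[(0.85)(-0.05) − (-0.15)(-0.05)] = 0.0500
  C_33 = (0.85)(0.80) − (0.00)(-0.05) = 0.6800
det(I−A) = Σ_j (I−A)_1j·C_1j = (0.85)(0.4975) + (0.00)(0.0325) + (-0.15)(0.0225) = 0.4195
adj(I−A) = Cᵀ =
  [ 0.4975   0.0675   0.1200]
  [ 0.0325   0.5525   0.0500]
  [ 0.0225   0.3825   0.6800]
(I − A)⁻¹ = adj(I−A) / det(I−A) ≈
  [   1.1859     0.1609     0.2861]
  [   0.0775     1.3170     0.1192]
  [   0.0536     0.9118     1.6210]
Δx = (I − A)⁻¹ Δd with Δd having +60 in the Software component and 0 elsewhere.
So Δx_C = L_CS · (+60), where L_CS = adj(I−A)_CS / det(I−A) = 0.0675 / 0.4195.
Δx_C = 0.0675 × (+60) / 0.4195 = 4.05 / 0.4195 ≈ 9.65.

Δx_C = 9.65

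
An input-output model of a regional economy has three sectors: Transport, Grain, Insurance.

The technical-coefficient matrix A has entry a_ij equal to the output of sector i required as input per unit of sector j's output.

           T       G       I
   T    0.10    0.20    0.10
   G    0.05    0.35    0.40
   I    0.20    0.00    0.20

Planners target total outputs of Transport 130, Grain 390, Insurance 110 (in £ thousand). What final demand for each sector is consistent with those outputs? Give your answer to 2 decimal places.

d_T = 28.00, d_G = 203.00, d_I = 62.00

I − A =
  [   0.90    -0.20    -0.10]
  [  -0.05     0.65    -0.40]
  [  -0.20     0.00     0.80]
d = (I − A) x:
  d_T = (+0.90)·130 + (-0.20)·390 + (-0.10)·110 = 28.00
  d_G = (-0.05)·130 + (+0.65)·390 + (-0.40)·110 = 203.00
  d_I = (-0.20)·130 + (+0.00)·390 + (+0.80)·110 = 62.00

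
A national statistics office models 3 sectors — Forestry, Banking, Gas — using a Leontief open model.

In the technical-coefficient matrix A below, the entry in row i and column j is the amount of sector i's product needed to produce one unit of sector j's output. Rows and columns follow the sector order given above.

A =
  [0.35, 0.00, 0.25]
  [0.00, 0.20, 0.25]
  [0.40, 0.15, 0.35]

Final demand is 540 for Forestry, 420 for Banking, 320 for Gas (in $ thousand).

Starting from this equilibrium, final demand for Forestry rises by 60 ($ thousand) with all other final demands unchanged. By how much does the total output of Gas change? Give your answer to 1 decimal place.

I − A =
  [   0.65     0.00    -0.25]
  [   0.00     0.80    -0.25]
  [  -0.40    -0.15     0.65]
Cofactors of I−A, C_ij = (−1)^(i+j)·(minor ij) (rows/columns in the sector order above):
  C_11 = (0.80)(0.65) − (-0.25)(-0.15) = 0.4825
  C_12 = −[(0.00)(0.65) − (-0.25)(-0.40)] = 0.1000
  C_13 = (0.00)(-0.15) − (0.80)(-0.40) = 0.3200
  C_21 = −[(0.00)(0.65) − (-0.25)(-0.15)] = 0.0375
  C_22 = (0.65)(0.65) − (-0.25)(-0.40) = 0.3225
  C_23 = −[(0.65)(-0.15) − (0.00)(-0.40)] = 0.0975
  C_31 = (0.00)(-0.25) − (-0.25)(0.80) = 0.2000
  C_32 = −[(0.65)(-0.25) − (-0.25)(0.00)] = 0.1625
  C_33 = (0.65)(0.80) − (0.00)(0.00) = 0.5200
det(I−A) = Σ_j (I−A)_1j·C_1j = (0.65)(0.4825) + (0.00)(0.1000) + (-0.25)(0.3200) = 0.233625
adj(I−A) = Cᵀ =
  [ 0.4825   0.0375   0.2000]
  [ 0.1000   0.3225   0.1625]
  [ 0.3200   0.0975   0.5200]
(I − A)⁻¹ = adj(I−A) / det(I−A) ≈
  [   2.0653     0.1605     0.8561]
  [   0.4280     1.3804     0.6956]
  [   1.3697     0.4173     2.2258]
Δx = (I − A)⁻¹ Δd with Δd having +60 in the Forestry component and 0 elsewhere.
So Δx_G = L_GF · (+60), where L_GF = adj(I−A)_GF / det(I−A) = 0.3200 / 0.233625.
Δx_G = 0.3200 × (+60) / 0.233625 = 19.20 / 0.233625 ≈ 82.2.

Δx_G = 82.2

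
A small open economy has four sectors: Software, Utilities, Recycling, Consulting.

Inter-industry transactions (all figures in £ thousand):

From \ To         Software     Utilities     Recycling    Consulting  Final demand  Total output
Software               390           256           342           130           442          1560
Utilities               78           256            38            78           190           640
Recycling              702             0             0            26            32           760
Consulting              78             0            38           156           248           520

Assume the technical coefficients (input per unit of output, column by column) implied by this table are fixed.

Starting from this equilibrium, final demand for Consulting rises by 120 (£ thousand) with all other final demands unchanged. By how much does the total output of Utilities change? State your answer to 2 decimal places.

Δx_U = 64.32

Technical coefficients a_ij = z_ij / X_j:
  a_SS = 390/1560 = 0.25, a_US = 78/1560 = 0.05, a_RS = 702/1560 = 0.45, a_CS = 78/1560 = 0.05
  a_SU = 256/640 = 0.40, a_UU = 256/640 = 0.40, a_RU = 0/640 = 0.00, a_CU = 0/640 = 0.00
  a_SR = 342/760 = 0.45, a_UR = 38/760 = 0.05, a_RR = 0/760 = 0.00, a_CR = 38/760 = 0.05
  a_SC = 130/520 = 0.25, a_UC = 78/520 = 0.15, a_RC = 26/520 = 0.05, a_CC = 156/520 = 0.30
I − A =
  [   0.75    -0.40    -0.45    -0.25]
  [  -0.05     0.60    -0.05    -0.15]
  [  -0.45     0.00     1.00    -0.05]
  [  -0.05     0.00    -0.05     0.70]
Compute the cofactors C_ij = (−1)^(i+j)·(3×3 minor ij) of I−A; the adjugate is their transpose:
adj(I−A) = Cᵀ =
  [ 0.418500   0.279000   0.213500   0.224500]
  [ 0.061625   0.362125   0.051000   0.103250]
  [ 0.190500   0.127000   0.290500   0.116000]
  [ 0.043500   0.029000   0.036000   0.299500]
det(I−A) = Σ_j (I−A)_1j·C_1j = (0.75)(0.418500) + (-0.40)(0.061625) + (-0.45)(0.190500) + (-0.25)(0.043500) = 0.192625
(I − A)⁻¹ = adj(I−A) / det(I−A) ≈
  [   2.1726     1.4484     1.1084     1.1655]
  [   0.3199     1.8799     0.2648     0.5360]
  [   0.9890     0.6593     1.5081     0.6022]
  [   0.2258     0.1506     0.1869     1.5548]
Δx = (I − A)⁻¹ Δd with Δd having +120 in the Consulting component and 0 elsewhere.
So Δx_U = L_UC · (+120), where L_UC = adj(I−A)_UC / det(I−A) = 0.103250 / 0.192625.
Δx_U = 0.103250 × (+120) / 0.192625 = 12.39 / 0.192625 ≈ 64.32.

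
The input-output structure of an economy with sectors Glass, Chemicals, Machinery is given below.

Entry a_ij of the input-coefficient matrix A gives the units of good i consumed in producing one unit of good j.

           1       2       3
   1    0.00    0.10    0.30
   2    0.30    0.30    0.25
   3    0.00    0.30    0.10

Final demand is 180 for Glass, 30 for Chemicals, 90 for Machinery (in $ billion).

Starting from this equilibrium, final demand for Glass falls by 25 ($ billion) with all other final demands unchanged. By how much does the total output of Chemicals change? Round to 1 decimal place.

Δx_2 = -13.5

I − A =
  [   1.00    -0.10    -0.30]
  [  -0.30     0.70    -0.25]
  [   0.00    -0.30     0.90]
Cofactors of I−A, C_ij = (−1)^(i+j)·(minor ij) (rows/columns in the sector order above):
  C_11 = (0.70)(0.90) − (-0.25)(-0.30) = 0.5550
  C_12 = −[(-0.30)(0.90) − (-0.25)(0.00)] = 0.2700
  C_13 = (-0.30)(-0.30) − (0.70)(0.00) = 0.0900
  C_21 = −[(-0.10)(0.90) − (-0.30)(-0.30)] = 0.1800
  C_22 = (1.00)(0.90) − (-0.30)(0.00) = 0.9000
  C_23 = −[(1.00)(-0.30) − (-0.10)(0.00)] = 0.3000
  C_31 = (-0.10)(-0.25) − (-0.30)(0.70) = 0.2350
  C_32 = −[(1.00)(-0.25) − (-0.30)(-0.30)] = 0.3400
  C_33 = (1.00)(0.70) − (-0.10)(-0.30) = 0.6700
det(I−A) = Σ_j (I−A)_1j·C_1j = (1.00)(0.5550) + (-0.10)(0.2700) + (-0.30)(0.0900) = 0.5010
adj(I−A) = Cᵀ =
  [ 0.5550   0.1800   0.2350]
  [ 0.2700   0.9000   0.3400]
  [ 0.0900   0.3000   0.6700]
(I − A)⁻¹ = adj(I−A) / det(I−A) ≈
  [   1.1078     0.3593     0.4691]
  [   0.5389     1.7964     0.6786]
  [   0.1796     0.5988     1.3373]
Δx = (I − A)⁻¹ Δd with Δd having -25 in the Glass component and 0 elsewhere.
So Δx_2 = L_21 · (-25), where L_21 = adj(I−A)_21 / det(I−A) = 0.2700 / 0.5010.
Δx_2 = 0.2700 × (-25) / 0.5010 = -6.75 / 0.5010 ≈ -13.5.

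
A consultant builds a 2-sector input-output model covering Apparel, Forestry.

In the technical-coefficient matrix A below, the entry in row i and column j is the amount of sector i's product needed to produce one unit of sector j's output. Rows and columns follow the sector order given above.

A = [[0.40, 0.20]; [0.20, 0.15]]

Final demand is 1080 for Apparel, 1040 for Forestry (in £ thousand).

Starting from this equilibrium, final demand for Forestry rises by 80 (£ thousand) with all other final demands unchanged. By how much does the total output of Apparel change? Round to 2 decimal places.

I − A =
  [   0.60    -0.20]
  [  -0.20     0.85]
det(I−A) = (0.60)(0.85) − (-0.20)(-0.20) = 0.4700
adj(I−A) = [[0.85, 0.20], [0.20, 0.60]]
(I − A)⁻¹ = adj(I−A) / det(I−A) ≈
  [   1.8085     0.4255]
  [   0.4255     1.2766]
Δx = (I − A)⁻¹ Δd with Δd having +80 in the Forestry component and 0 elsewhere.
So Δx_1 = L_12 · (+80), where L_12 = adj(I−A)_12 / det(I−A) = 0.20 / 0.4700.
Δx_1 = 0.20 × (+80) / 0.4700 = 16.00 / 0.4700 ≈ 34.04.

Δx_1 = 34.04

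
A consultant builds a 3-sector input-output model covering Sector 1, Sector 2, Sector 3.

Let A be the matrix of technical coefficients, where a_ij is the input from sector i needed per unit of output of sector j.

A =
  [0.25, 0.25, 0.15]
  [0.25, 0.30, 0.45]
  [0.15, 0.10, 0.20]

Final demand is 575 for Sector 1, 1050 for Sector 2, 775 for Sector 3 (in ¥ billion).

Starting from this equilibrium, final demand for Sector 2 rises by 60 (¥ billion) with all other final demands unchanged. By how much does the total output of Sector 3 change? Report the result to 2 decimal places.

Δx_3 = 22.51

I − A =
  [   0.75    -0.25    -0.15]
  [  -0.25     0.70    -0.45]
  [  -0.15    -0.10     0.80]
Cofactors of I−A, C_ij = (−1)^(i+j)·(minor ij) (rows/columns in the sector order above):
  C_11 = (0.70)(0.80) − (-0.45)(-0.10) = 0.5150
  C_12 = −[(-0.25)(0.80) − (-0.45)(-0.15)] = 0.2675
  C_13 = (-0.25)(-0.10) − (0.70)(-0.15) = 0.1300
  C_21 = −[(-0.25)(0.80) − (-0.15)(-0.10)] = 0.2150
  C_22 = (0.75)(0.80) − (-0.15)(-0.15) = 0.5775
  C_23 = −[(0.75)(-0.10) − (-0.25)(-0.15)] = 0.1125
  C_31 = (-0.25)(-0.45) − (-0.15)(0.70) = 0.2175
  C_32 = −[(0.75)(-0.45) − (-0.15)(-0.25)] = 0.3750
  C_33 = (0.75)(0.70) − (-0.25)(-0.25) = 0.4625
det(I−A) = Σ_j (I−A)_1j·C_1j = (0.75)(0.5150) + (-0.25)(0.2675) + (-0.15)(0.1300) = 0.299875
adj(I−A) = Cᵀ =
  [ 0.5150   0.2150   0.2175]
  [ 0.2675   0.5775   0.3750]
  [ 0.1300   0.1125   0.4625]
(I − A)⁻¹ = adj(I−A) / det(I−A) ≈
  [   1.7174     0.7170     0.7253]
  [   0.8920     1.9258     1.2505]
  [   0.4335     0.3752     1.5423]
Δx = (I − A)⁻¹ Δd with Δd having +60 in the Sector 2 component and 0 elsewhere.
So Δx_3 = L_32 · (+60), where L_32 = adj(I−A)_32 / det(I−A) = 0.1125 / 0.299875.
Δx_3 = 0.1125 × (+60) / 0.299875 = 6.75 / 0.299875 ≈ 22.51.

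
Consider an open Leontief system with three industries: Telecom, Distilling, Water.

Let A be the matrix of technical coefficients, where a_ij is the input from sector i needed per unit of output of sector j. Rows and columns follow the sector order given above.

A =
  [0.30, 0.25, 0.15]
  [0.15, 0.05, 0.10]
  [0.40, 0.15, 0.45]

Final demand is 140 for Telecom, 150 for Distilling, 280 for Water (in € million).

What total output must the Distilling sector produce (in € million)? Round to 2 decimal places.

x_2 = 347.40

I − A =
  [   0.70    -0.25    -0.15]
  [  -0.15     0.95    -0.10]
  [  -0.40    -0.15     0.55]
Cofactors of I−A, C_ij = (−1)^(i+j)·(minor ij) (rows/columns in the sector order above):
  C_11 = (0.95)(0.55) − (-0.10)(-0.15) = 0.5075
  C_12 = −[(-0.15)(0.55) − (-0.10)(-0.40)] = 0.1225
  C_13 = (-0.15)(-0.15) − (0.95)(-0.40) = 0.4025
  C_21 = −[(-0.25)(0.55) − (-0.15)(-0.15)] = 0.1600
  C_22 = (0.70)(0.55) − (-0.15)(-0.40) = 0.3250
  C_23 = −[(0.70)(-0.15) − (-0.25)(-0.40)] = 0.2050
  C_31 = (-0.25)(-0.10) − (-0.15)(0.95) = 0.1675
  C_32 = −[(0.70)(-0.10) − (-0.15)(-0.15)] = 0.0925
  C_33 = (0.70)(0.95) − (-0.25)(-0.15) = 0.6275
det(I−A) = Σ_j (I−A)_1j·C_1j = (0.70)(0.5075) + (-0.25)(0.1225) + (-0.15)(0.4025) = 0.26425
adj(I−A) = Cᵀ =
  [ 0.5075   0.1600   0.1675]
  [ 0.1225   0.3250   0.0925]
  [ 0.4025   0.2050   0.6275]
(I − A)⁻¹ = adj(I−A) / det(I−A) ≈
  [   1.9205     0.6055     0.6339]
  [   0.4636     1.2299     0.3500]
  [   1.5232     0.7758     2.3746]
x = (I − A)⁻¹ d = adj(I−A)·d / det(I−A), with det(I−A) = 0.26425:
  x_1 = (0.5075·140 + 0.1600·150 + 0.1675·280) / 0.26425 = 141.95 / 0.26425 ≈ 537.18
  x_2 = (0.1225·140 + 0.3250·150 + 0.0925·280) / 0.26425 = 91.80 / 0.26425 ≈ 347.40
  x_3 = (0.4025·140 + 0.2050·150 + 0.6275·280) / 0.26425 = 262.80 / 0.26425 ≈ 994.51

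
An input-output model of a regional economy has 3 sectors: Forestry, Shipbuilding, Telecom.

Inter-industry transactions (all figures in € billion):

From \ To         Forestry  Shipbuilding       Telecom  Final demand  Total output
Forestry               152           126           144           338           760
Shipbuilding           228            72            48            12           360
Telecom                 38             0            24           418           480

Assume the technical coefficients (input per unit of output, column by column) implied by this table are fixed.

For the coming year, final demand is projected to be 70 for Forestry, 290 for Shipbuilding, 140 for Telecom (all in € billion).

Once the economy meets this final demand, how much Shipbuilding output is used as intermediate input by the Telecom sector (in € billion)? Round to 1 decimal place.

z_ST = 16.7

Technical coefficients a_ij = z_ij / X_j:
  a_FF = 152/760 = 0.20, a_SF = 228/760 = 0.30, a_TF = 38/760 = 0.05
  a_FS = 126/360 = 0.35, a_SS = 72/360 = 0.20, a_TS = 0/360 = 0.00
  a_FT = 144/480 = 0.30, a_ST = 48/480 = 0.10, a_TT = 24/480 = 0.05
I − A =
  [   0.80    -0.35    -0.30]
  [  -0.30     0.80    -0.10]
  [  -0.05     0.00     0.95]
Cofactors of I−A, C_ij = (−1)^(i+j)·(minor ij) (rows/columns in the sector order above):
  C_11 = (0.80)(0.95) − (-0.10)(0.00) = 0.7600
  C_12 = −[(-0.30)(0.95) − (-0.10)(-0.05)] = 0.2900
  C_13 = (-0.30)(0.00) − (0.80)(-0.05) = 0.0400
  C_21 = −[(-0.35)(0.95) − (-0.30)(0.00)] = 0.3325
  C_22 = (0.80)(0.95) − (-0.30)(-0.05) = 0.7450
  C_23 = −[(0.80)(0.00) − (-0.35)(-0.05)] = 0.0175
  C_31 = (-0.35)(-0.10) − (-0.30)(0.80) = 0.2750
  C_32 = −[(0.80)(-0.10) − (-0.30)(-0.30)] = 0.1700
  C_33 = (0.80)(0.80) − (-0.35)(-0.30) = 0.5350
det(I−A) = Σ_j (I−A)_1j·C_1j = (0.80)(0.7600) + (-0.35)(0.2900) + (-0.30)(0.0400) = 0.4945
adj(I−A) = Cᵀ =
  [ 0.7600   0.3325   0.2750]
  [ 0.2900   0.7450   0.1700]
  [ 0.0400   0.0175   0.5350]
(I − A)⁻¹ = adj(I−A) / det(I−A) ≈
  [   1.5369     0.6724     0.5561]
  [   0.5865     1.5066     0.3438]
  [   0.0809     0.0354     1.0819]
First solve x = (I − A)⁻¹ d = adj(I−A)·d / det(I−A); in particular x_T = (0.0400·70 + 0.0175·290 + 0.5350·140) / 0.4945 = 82.775 / 0.4945 ≈ 167.391.
Intermediate flow from S to T: z_ST = a_ST · x_T = 0.10 × 82.775 / 0.4945 = 8.2775 / 0.4945 ≈ 16.7.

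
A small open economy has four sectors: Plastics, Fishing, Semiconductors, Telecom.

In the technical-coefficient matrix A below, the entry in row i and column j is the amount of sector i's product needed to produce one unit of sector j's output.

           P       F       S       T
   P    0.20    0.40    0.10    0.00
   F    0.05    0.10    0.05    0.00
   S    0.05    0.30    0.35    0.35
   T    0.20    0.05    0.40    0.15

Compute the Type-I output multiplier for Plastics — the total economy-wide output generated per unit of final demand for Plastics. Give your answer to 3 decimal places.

m_P = 2.418

I − A =
  [   0.80    -0.40    -0.10     0.00]
  [  -0.05     0.90    -0.05     0.00]
  [  -0.05    -0.30     0.65    -0.35]
  [  -0.20    -0.05    -0.40     0.85]
Compute the cofactors C_ij = (−1)^(i+j)·(3×3 minor ij) of I−A; the adjugate is their transpose:
adj(I−A) = Cᵀ =
  [ 0.357625   0.192250   0.093500   0.038500]
  [ 0.026250   0.318750   0.038250   0.015750]
  [ 0.114875   0.263000   0.595000   0.245000]
  [ 0.139750   0.187750   0.304250   0.436000]
det(I−A) = Σ_j (I−A)_1j·C_1j = (0.80)(0.357625) + (-0.40)(0.026250) + (-0.10)(0.114875) + (0.00)(0.139750) = 0.2641125
(I − A)⁻¹ = adj(I−A) / det(I−A) ≈
  [   1.3541     0.7279     0.3540     0.1458]
  [   0.0994     1.2069     0.1448     0.0596]
  [   0.4349     0.9958     2.2528     0.9276]
  [   0.5291     0.7109     1.1520     1.6508]
The output multiplier for sector j is the column-j sum of the Leontief inverse (I − A)⁻¹ = adj(I−A) / det(I−A).
Column P of adj(I−A): (0.357625, 0.026250, 0.114875, 0.139750); det(I−A) = 0.2641125.
m_P = (0.357625 + 0.026250 + 0.114875 + 0.139750) / 0.2641125 = 0.6385 / 0.2641125 ≈ 2.418.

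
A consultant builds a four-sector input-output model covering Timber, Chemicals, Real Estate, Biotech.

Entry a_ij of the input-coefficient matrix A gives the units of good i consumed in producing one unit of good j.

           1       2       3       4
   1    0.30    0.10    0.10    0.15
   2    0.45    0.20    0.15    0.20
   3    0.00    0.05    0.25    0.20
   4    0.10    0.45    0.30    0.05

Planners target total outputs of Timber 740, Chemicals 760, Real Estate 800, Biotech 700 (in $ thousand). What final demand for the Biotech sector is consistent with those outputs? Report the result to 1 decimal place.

d_4 = 9.0

I − A =
  [   0.70    -0.10    -0.10    -0.15]
  [  -0.45     0.80    -0.15    -0.20]
  [   0.00    -0.05     0.75    -0.20]
  [  -0.10    -0.45    -0.30     0.95]
d = (I − A) x:
  d_1 = (+0.70)·740 + (-0.10)·760 + (-0.10)·800 + (-0.15)·700 = 257.0
  d_2 = (-0.45)·740 + (+0.80)·760 + (-0.15)·800 + (-0.20)·700 = 15.0
  d_3 = (+0.00)·740 + (-0.05)·760 + (+0.75)·800 + (-0.20)·700 = 422.0
  d_4 = (-0.10)·740 + (-0.45)·760 + (-0.30)·800 + (+0.95)·700 = 9.0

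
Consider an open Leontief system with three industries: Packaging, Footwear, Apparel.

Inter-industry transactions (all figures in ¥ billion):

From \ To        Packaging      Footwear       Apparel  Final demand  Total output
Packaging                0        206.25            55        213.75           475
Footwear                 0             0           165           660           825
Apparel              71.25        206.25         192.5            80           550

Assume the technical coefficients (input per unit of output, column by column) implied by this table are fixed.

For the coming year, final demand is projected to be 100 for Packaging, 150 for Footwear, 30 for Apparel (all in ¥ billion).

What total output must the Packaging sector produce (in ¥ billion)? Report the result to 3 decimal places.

Technical coefficients a_ij = z_ij / X_j:
  a_PP = 0/475 = 0.00, a_FP = 0/475 = 0.00, a_AP = 71.25/475 = 0.15
  a_PF = 206.25/825 = 0.25, a_FF = 0/825 = 0.00, a_AF = 206.25/825 = 0.25
  a_PA = 55/550 = 0.10, a_FA = 165/550 = 0.30, a_AA = 192.5/550 = 0.35
I − A =
  [   1.00    -0.25    -0.10]
  [   0.00     1.00    -0.30]
  [  -0.15    -0.25     0.65]
Cofactors of I−A, C_ij = (−1)^(i+j)·(minor ij) (rows/columns in the sector order above):
  C_11 = (1.00)(0.65) − (-0.30)(-0.25) = 0.5750
  C_12 = −[(0.00)(0.65) − (-0.30)(-0.15)] = 0.0450
  C_13 = (0.00)(-0.25) − (1.00)(-0.15) = 0.1500
  C_21 = −[(-0.25)(0.65) − (-0.10)(-0.25)] = 0.1875
  C_22 = (1.00)(0.65) − (-0.10)(-0.15) = 0.6350
  C_23 = −[(1.00)(-0.25) − (-0.25)(-0.15)] = 0.2875
  C_31 = (-0.25)(-0.30) − (-0.10)(1.00) = 0.1750
  C_32 = −[(1.00)(-0.30) − (-0.10)(0.00)] = 0.3000
  C_33 = (1.00)(1.00) − (-0.25)(0.00) = 1.0000
det(I−A) = Σ_j (I−A)_1j·C_1j = (1.00)(0.5750) + (-0.25)(0.0450) + (-0.10)(0.1500) = 0.54875
adj(I−A) = Cᵀ =
  [ 0.5750   0.1875   0.1750]
  [ 0.0450   0.6350   0.3000]
  [ 0.1500   0.2875   1.0000]
(I − A)⁻¹ = adj(I−A) / det(I−A) ≈
  [   1.0478     0.3417     0.3189]
  [   0.0820     1.1572     0.5467]
  [   0.2733     0.5239     1.8223]
x = (I − A)⁻¹ d = adj(I−A)·d / det(I−A), with det(I−A) = 0.54875:
  x_P = (0.5750·100 + 0.1875·150 + 0.1750·30) / 0.54875 = 90.875 / 0.54875 ≈ 165.604
  x_F = (0.0450·100 + 0.6350·150 + 0.3000·30) / 0.54875 = 108.75 / 0.54875 ≈ 198.178
  x_A = (0.1500·100 + 0.2875·150 + 1.0000·30) / 0.54875 = 88.125 / 0.54875 ≈ 160.592

x_P = 165.604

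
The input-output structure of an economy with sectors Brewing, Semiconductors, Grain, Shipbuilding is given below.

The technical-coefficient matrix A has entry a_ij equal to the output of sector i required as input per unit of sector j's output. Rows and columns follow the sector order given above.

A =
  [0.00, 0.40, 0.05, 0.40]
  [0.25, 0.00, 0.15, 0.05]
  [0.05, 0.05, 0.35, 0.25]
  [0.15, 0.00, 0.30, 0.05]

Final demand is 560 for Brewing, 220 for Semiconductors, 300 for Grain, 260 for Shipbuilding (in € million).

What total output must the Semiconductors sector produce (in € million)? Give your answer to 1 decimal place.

I − A =
  [   1.00    -0.40    -0.05    -0.40]
  [  -0.25     1.00    -0.15    -0.05]
  [  -0.05    -0.05     0.65    -0.25]
  [  -0.15     0.00    -0.30     0.95]
Compute the cofactors C_ij = (−1)^(i+j)·(3×3 minor ij) of I−A; the adjugate is their transpose:
adj(I−A) = Cᵀ =
  [ 0.534625   0.225375   0.230500   0.297625]
  [ 0.154000   0.493250   0.190750   0.141000]
  [ 0.097250   0.078500   0.792000   0.253500]
  [ 0.115125   0.060375   0.286500   0.571375]
det(I−A) = Σ_j (I−A)_1j·C_1j = (1.00)(0.534625) + (-0.40)(0.154000) + (-0.05)(0.097250) + (-0.40)(0.115125) = 0.4221125
(I − A)⁻¹ = adj(I−A) / det(I−A) ≈
  [   1.2665     0.5339     0.5461     0.7051]
  [   0.3648     1.1685     0.4519     0.3340]
  [   0.2304     0.1860     1.8763     0.6006]
  [   0.2727     0.1430     0.6787     1.3536]
x = (I − A)⁻¹ d = adj(I−A)·d / det(I−A), with det(I−A) = 0.4221125:
  x_1 = (0.534625·560 + 0.225375·220 + 0.230500·300 + 0.297625·260) / 0.4221125 = 495.505 / 0.4221125 ≈ 1173.9
  x_2 = (0.154000·560 + 0.493250·220 + 0.190750·300 + 0.141000·260) / 0.4221125 = 288.64 / 0.4221125 ≈ 683.8
  x_3 = (0.097250·560 + 0.078500·220 + 0.792000·300 + 0.253500·260) / 0.4221125 = 375.24 / 0.4221125 ≈ 889.0
  x_4 = (0.115125·560 + 0.060375·220 + 0.286500·300 + 0.571375·260) / 0.4221125 = 312.26 / 0.4221125 ≈ 739.8

x_2 = 683.8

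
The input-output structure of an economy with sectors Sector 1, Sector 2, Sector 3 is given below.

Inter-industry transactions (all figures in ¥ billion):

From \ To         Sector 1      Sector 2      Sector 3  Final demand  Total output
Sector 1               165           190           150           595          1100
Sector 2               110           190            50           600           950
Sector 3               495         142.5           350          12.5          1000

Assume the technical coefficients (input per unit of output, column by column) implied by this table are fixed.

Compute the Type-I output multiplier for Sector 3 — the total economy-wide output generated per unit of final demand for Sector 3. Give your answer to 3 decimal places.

m_3 = 2.342

Technical coefficients a_ij = z_ij / X_j:
  a_11 = 165/1100 = 0.15, a_21 = 110/1100 = 0.10, a_31 = 495/1100 = 0.45
  a_12 = 190/950 = 0.20, a_22 = 190/950 = 0.20, a_32 = 142.5/950 = 0.15
  a_13 = 150/1000 = 0.15, a_23 = 50/1000 = 0.05, a_33 = 350/1000 = 0.35
I − A =
  [   0.85    -0.20    -0.15]
  [  -0.10     0.80    -0.05]
  [  -0.45    -0.15     0.65]
Cofactors of I−A, C_ij = (−1)^(i+j)·(minor ij) (rows/columns in the sector order above):
  C_11 = (0.80)(0.65) − (-0.05)(-0.15) = 0.5125
  C_12 = −[(-0.10)(0.65) − (-0.05)(-0.45)] = 0.0875
  C_13 = (-0.10)(-0.15) − (0.80)(-0.45) = 0.3750
  C_21 = −[(-0.20)(0.65) − (-0.15)(-0.15)] = 0.1525
  C_22 = (0.85)(0.65) − (-0.15)(-0.45) = 0.4850
  C_23 = −[(0.85)(-0.15) − (-0.20)(-0.45)] = 0.2175
  C_31 = (-0.20)(-0.05) − (-0.15)(0.80) = 0.1300
  C_32 = −[(0.85)(-0.05) − (-0.15)(-0.10)] = 0.0575
  C_33 = (0.85)(0.80) − (-0.20)(-0.10) = 0.6600
det(I−A) = Σ_j (I−A)_1j·C_1j = (0.85)(0.5125) + (-0.20)(0.0875) + (-0.15)(0.3750) = 0.361875
adj(I−A) = Cᵀ =
  [ 0.5125   0.1525   0.1300]
  [ 0.0875   0.4850   0.0575]
  [ 0.3750   0.2175   0.6600]
(I − A)⁻¹ = adj(I−A) / det(I−A) ≈
  [   1.4162     0.4214     0.3592]
  [   0.2418     1.3402     0.1589]
  [   1.0363     0.6010     1.8238]
The output multiplier for sector j is the column-j sum of the Leontief inverse (I − A)⁻¹ = adj(I−A) / det(I−A).
Column 3 of adj(I−A): (0.1300, 0.0575, 0.6600); det(I−A) = 0.361875.
m_3 = (0.1300 + 0.0575 + 0.6600) / 0.361875 = 0.8475 / 0.361875 ≈ 2.342.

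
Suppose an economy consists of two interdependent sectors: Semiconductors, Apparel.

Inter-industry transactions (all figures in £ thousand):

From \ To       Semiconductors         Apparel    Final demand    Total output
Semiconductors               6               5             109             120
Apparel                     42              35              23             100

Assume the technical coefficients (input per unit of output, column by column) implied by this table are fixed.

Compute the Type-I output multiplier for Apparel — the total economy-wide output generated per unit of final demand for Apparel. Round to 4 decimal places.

m_A = 1.6667

Technical coefficients a_ij = z_ij / X_j:
  a_SS = 6/120 = 0.05, a_AS = 42/120 = 0.35
  a_SA = 5/100 = 0.05, a_AA = 35/100 = 0.35
I − A =
  [   0.95    -0.05]
  [  -0.35     0.65]
det(I−A) = (0.95)(0.65) − (-0.05)(-0.35) = 0.6000
adj(I−A) = [[0.65, 0.05], [0.35, 0.95]]
(I − A)⁻¹ = adj(I−A) / det(I−A) ≈
  [   1.08333     0.08333]
  [   0.58333     1.58333]
The output multiplier for sector j is the column-j sum of the Leontief inverse (I − A)⁻¹ = adj(I−A) / det(I−A).
Column A of adj(I−A): (0.05, 0.95); det(I−A) = 0.6000.
m_A = (0.05 + 0.95) / 0.6000 = 1.00 / 0.6000 ≈ 1.6667.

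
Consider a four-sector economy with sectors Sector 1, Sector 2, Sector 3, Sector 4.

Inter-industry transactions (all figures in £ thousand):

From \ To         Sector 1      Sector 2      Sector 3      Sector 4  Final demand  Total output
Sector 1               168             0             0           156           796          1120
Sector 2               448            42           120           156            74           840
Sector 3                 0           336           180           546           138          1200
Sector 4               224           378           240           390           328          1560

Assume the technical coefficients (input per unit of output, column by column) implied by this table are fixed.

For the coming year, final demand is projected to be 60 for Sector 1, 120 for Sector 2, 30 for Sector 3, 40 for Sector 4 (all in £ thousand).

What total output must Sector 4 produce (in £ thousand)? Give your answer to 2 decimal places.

x_4 = 287.61

Technical coefficients a_ij = z_ij / X_j:
  a_11 = 168/1120 = 0.15, a_21 = 448/1120 = 0.40, a_31 = 0/1120 = 0.00, a_41 = 224/1120 = 0.20
  a_12 = 0/840 = 0.00, a_22 = 42/840 = 0.05, a_32 = 336/840 = 0.40, a_42 = 378/840 = 0.45
  a_13 = 0/1200 = 0.00, a_23 = 120/1200 = 0.10, a_33 = 180/1200 = 0.15, a_43 = 240/1200 = 0.20
  a_14 = 156/1560 = 0.10, a_24 = 156/1560 = 0.10, a_34 = 546/1560 = 0.35, a_44 = 390/1560 = 0.25
I − A =
  [   0.85     0.00     0.00    -0.10]
  [  -0.40     0.95    -0.10    -0.10]
  [   0.00    -0.40     0.85    -0.35]
  [  -0.20    -0.45    -0.20     0.75]
Compute the cofactors C_ij = (−1)^(i+j)·(3×3 minor ij) of I−A; the adjugate is their transpose:
adj(I−A) = Cᵀ =
  [ 0.447125   0.046250   0.023500   0.076750]
  [ 0.251000   0.465375   0.086750   0.136000]
  [ 0.257500   0.380875   0.530375   0.332625]
  [ 0.338500   0.393125   0.199750   0.652375]
det(I−A) = Σ_j (I−A)_1j·C_1j = (0.85)(0.447125) + (0.00)(0.251000) + (0.00)(0.257500) + (-0.10)(0.338500) = 0.34620625
(I − A)⁻¹ = adj(I−A) / det(I−A) ≈
  [   1.2915     0.1336     0.0679     0.2217]
  [   0.7250     1.3442     0.2506     0.3928]
  [   0.7438     1.1001     1.5320     0.9608]
  [   0.9777     1.1355     0.5770     1.8844]
x = (I − A)⁻¹ d = adj(I−A)·d / det(I−A), with det(I−A) = 0.34620625:
  x_1 = (0.447125·60 + 0.046250·120 + 0.023500·30 + 0.076750·40) / 0.34620625 = 36.1525 / 0.34620625 ≈ 104.42
  x_2 = (0.251000·60 + 0.465375·120 + 0.086750·30 + 0.136000·40) / 0.34620625 = 78.9475 / 0.34620625 ≈ 228.04
  x_3 = (0.257500·60 + 0.380875·120 + 0.530375·30 + 0.332625·40) / 0.34620625 = 90.37125 / 0.34620625 ≈ 261.03
  x_4 = (0.338500·60 + 0.393125·120 + 0.199750·30 + 0.652375·40) / 0.34620625 = 99.5725 / 0.34620625 ≈ 287.61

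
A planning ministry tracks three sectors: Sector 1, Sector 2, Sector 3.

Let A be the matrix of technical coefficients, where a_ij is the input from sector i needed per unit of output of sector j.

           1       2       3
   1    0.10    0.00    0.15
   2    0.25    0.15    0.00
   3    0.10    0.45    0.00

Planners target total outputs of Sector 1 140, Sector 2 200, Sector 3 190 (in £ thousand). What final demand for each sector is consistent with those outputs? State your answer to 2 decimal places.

d_1 = 97.50, d_2 = 135.00, d_3 = 86.00

I − A =
  [   0.90     0.00    -0.15]
  [  -0.25     0.85     0.00]
  [  -0.10    -0.45     1.00]
d = (I − A) x:
  d_1 = (+0.90)·140 + (+0.00)·200 + (-0.15)·190 = 97.50
  d_2 = (-0.25)·140 + (+0.85)·200 + (+0.00)·190 = 135.00
  d_3 = (-0.10)·140 + (-0.45)·200 + (+1.00)·190 = 86.00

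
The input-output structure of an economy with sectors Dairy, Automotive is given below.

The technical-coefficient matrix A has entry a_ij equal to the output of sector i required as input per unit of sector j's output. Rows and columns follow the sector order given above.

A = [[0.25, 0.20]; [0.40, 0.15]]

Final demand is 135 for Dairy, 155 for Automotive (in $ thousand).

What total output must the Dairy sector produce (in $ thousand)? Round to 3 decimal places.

x_1 = 261.435

I − A =
  [   0.75    -0.20]
  [  -0.40     0.85]
det(I−A) = (0.75)(0.85) − (-0.20)(-0.40) = 0.5575
adj(I−A) = [[0.85, 0.20], [0.40, 0.75]]
(I − A)⁻¹ = adj(I−A) / det(I−A) ≈
  [   1.5247     0.3587]
  [   0.7175     1.3453]
x = (I − A)⁻¹ d = adj(I−A)·d / det(I−A), with det(I−A) = 0.5575:
  x_1 = (0.85·135 + 0.20·155) / 0.5575 = 145.75 / 0.5575 ≈ 261.435
  x_2 = (0.40·135 + 0.75·155) / 0.5575 = 170.25 / 0.5575 ≈ 305.381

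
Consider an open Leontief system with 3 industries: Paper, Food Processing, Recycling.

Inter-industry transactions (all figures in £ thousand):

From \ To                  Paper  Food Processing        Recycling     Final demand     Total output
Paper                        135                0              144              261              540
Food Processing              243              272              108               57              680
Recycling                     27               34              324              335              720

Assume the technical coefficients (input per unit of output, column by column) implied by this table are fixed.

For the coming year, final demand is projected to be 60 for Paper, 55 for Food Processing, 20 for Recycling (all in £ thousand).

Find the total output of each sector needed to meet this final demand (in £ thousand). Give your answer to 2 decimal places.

Technical coefficients a_ij = z_ij / X_j:
  a_PP = 135/540 = 0.25, a_FP = 243/540 = 0.45, a_RP = 27/540 = 0.05
  a_PF = 0/680 = 0.00, a_FF = 272/680 = 0.40, a_RF = 34/680 = 0.05
  a_PR = 144/720 = 0.20, a_FR = 108/720 = 0.15, a_RR = 324/720 = 0.45
I − A =
  [   0.75     0.00    -0.20]
  [  -0.45     0.60    -0.15]
  [  -0.05    -0.05     0.55]
Cofactors of I−A, C_ij = (−1)^(i+j)·(minor ij) (rows/columns in the sector order above):
  C_11 = (0.60)(0.55) − (-0.15)(-0.05) = 0.3225
  C_12 = −[(-0.45)(0.55) − (-0.15)(-0.05)] = 0.2550
  C_13 = (-0.45)(-0.05) − (0.60)(-0.05) = 0.0525
  C_21 = −[(0.00)(0.55) − (-0.20)(-0.05)] = 0.0100
  C_22 = (0.75)(0.55) − (-0.20)(-0.05) = 0.4025
  C_23 = −[(0.75)(-0.05) − (0.00)(-0.05)] = 0.0375
  C_31 = (0.00)(-0.15) − (-0.20)(0.60) = 0.1200
  C_32 = −[(0.75)(-0.15) − (-0.20)(-0.45)] = 0.2025
  C_33 = (0.75)(0.60) − (0.00)(-0.45) = 0.4500
det(I−A) = Σ_j (I−A)_1j·C_1j = (0.75)(0.3225) + (0.00)(0.2550) + (-0.20)(0.0525) = 0.231375
adj(I−A) = Cᵀ =
  [ 0.3225   0.0100   0.1200]
  [ 0.2550   0.4025   0.2025]
  [ 0.0525   0.0375   0.4500]
(I − A)⁻¹ = adj(I−A) / det(I−A) ≈
  [   1.3938     0.0432     0.5186]
  [   1.1021     1.7396     0.8752]
  [   0.2269     0.1621     1.9449]
x = (I − A)⁻¹ d = adj(I−A)·d / det(I−A), with det(I−A) = 0.231375:
  x_P = (0.3225·60 + 0.0100·55 + 0.1200·20) / 0.231375 = 22.30 / 0.231375 ≈ 96.38
  x_F = (0.2550·60 + 0.4025·55 + 0.2025·20) / 0.231375 = 41.4875 / 0.231375 ≈ 179.31
  x_R = (0.0525·60 + 0.0375·55 + 0.4500·20) / 0.231375 = 14.2125 / 0.231375 ≈ 61.43

x_P = 96.38, x_F = 179.31, x_R = 61.43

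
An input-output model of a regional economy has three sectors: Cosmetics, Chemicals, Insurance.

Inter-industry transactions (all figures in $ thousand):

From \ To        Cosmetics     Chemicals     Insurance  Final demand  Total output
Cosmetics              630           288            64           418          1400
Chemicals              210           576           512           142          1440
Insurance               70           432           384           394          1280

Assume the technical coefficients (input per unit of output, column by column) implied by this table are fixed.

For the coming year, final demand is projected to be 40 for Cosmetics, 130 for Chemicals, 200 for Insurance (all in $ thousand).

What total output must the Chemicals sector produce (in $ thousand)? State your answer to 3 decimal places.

Technical coefficients a_ij = z_ij / X_j:
  a_11 = 630/1400 = 0.45, a_21 = 210/1400 = 0.15, a_31 = 70/1400 = 0.05
  a_12 = 288/1440 = 0.20, a_22 = 576/1440 = 0.40, a_32 = 432/1440 = 0.30
  a_13 = 64/1280 = 0.05, a_23 = 512/1280 = 0.40, a_33 = 384/1280 = 0.30
I − A =
  [   0.55    -0.20    -0.05]
  [  -0.15     0.60    -0.40]
  [  -0.05    -0.30     0.70]
Cofactors of I−A, C_ij = (−1)^(i+j)·(minor ij) (rows/columns in the sector order above):
  C_11 = (0.60)(0.70) − (-0.40)(-0.30) = 0.3000
  C_12 = −[(-0.15)(0.70) − (-0.40)(-0.05)] = 0.1250
  C_13 = (-0.15)(-0.30) − (0.60)(-0.05) = 0.0750
  C_21 = −[(-0.20)(0.70) − (-0.05)(-0.30)] = 0.1550
  C_22 = (0.55)(0.70) − (-0.05)(-0.05) = 0.3825
  C_23 = −[(0.55)(-0.30) − (-0.20)(-0.05)] = 0.1750
  C_31 = (-0.20)(-0.40) − (-0.05)(0.60) = 0.1100
  C_32 = −[(0.55)(-0.40) − (-0.05)(-0.15)] = 0.2275
  C_33 = (0.55)(0.60) − (-0.20)(-0.15) = 0.3000
det(I−A) = Σ_j (I−A)_1j·C_1j = (0.55)(0.3000) + (-0.20)(0.1250) + (-0.05)(0.0750) = 0.13625
adj(I−A) = Cᵀ =
  [ 0.3000   0.1550   0.1100]
  [ 0.1250   0.3825   0.2275]
  [ 0.0750   0.1750   0.3000]
(I − A)⁻¹ = adj(I−A) / det(I−A) ≈
  [   2.2018     1.1376     0.8073]
  [   0.9174     2.8073     1.6697]
  [   0.5505     1.2844     2.2018]
x = (I − A)⁻¹ d = adj(I−A)·d / det(I−A), with det(I−A) = 0.13625:
  x_1 = (0.3000·40 + 0.1550·130 + 0.1100·200) / 0.13625 = 54.15 / 0.13625 ≈ 397.431
  x_2 = (0.1250·40 + 0.3825·130 + 0.2275·200) / 0.13625 = 100.225 / 0.13625 ≈ 735.596
  x_3 = (0.0750·40 + 0.1750·130 + 0.3000·200) / 0.13625 = 85.75 / 0.13625 ≈ 629.358

x_2 = 735.596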